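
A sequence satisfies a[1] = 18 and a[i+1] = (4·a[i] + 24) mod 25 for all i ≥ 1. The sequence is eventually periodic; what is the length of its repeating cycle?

Listing terms: a[1] = 18; a[2] = 21; a[3] = 8; a[4] = 6; a[5] = 23; a[6] = 16; a[7] = 13; a[8] = 1; a[9] = 3; a[10] = 11; a[11] = 18.
Since a[11] = a[1] = 18, the sequence is periodic with period 10.

10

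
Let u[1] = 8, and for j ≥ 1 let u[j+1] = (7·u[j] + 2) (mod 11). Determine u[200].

Computing terms: u[1] = 8; u[2] = 3; u[3] = 1; u[4] = 9; u[5] = 10; u[6] = 6; u[7] = 0; u[8] = 2; u[9] = 5; u[10] = 4; u[11] = 8.
Since u[11] = u[1] = 8, the sequence is periodic with period 10.
So u[200] = u[1 + ((200-1) mod 10)] = u[10] = 4.

4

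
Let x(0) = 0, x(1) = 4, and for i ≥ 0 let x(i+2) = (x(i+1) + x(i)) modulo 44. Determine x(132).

4

Computing terms: x(0) = 0, x(1) = 4, x(2) = 4, x(3) = 8, x(4) = 12, x(5) = 20, x(6) = 32, x(7) = 8, x(8) = 40, x(9) = 4, x(10) = 0, x(11) = 4.
The sequence repeats with period 10.
So x(132) = x(0 + ((132-0) mod 10)) = x(2) = 4.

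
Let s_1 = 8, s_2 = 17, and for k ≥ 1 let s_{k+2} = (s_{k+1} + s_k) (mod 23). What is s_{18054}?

17

Listing terms: s_1 = 8; s_2 = 17; s_3 = 2; s_4 = 19; s_5 = 21; s_6 = 17; s_7 = 15; s_8 = 9; s_9 = 1; s_{10} = 10; s_{11} = 11; s_{12} = 21; s_{13} = 9; s_{14} = 7; s_{15} = 16; s_{16} = 0; s_{17} = 16; s_{18} = 16; s_{19} = 9; s_{20} = 2; s_{21} = 11; s_{22} = 13; s_{23} = 1; s_{24} = 14; s_{25} = 15; s_{26} = 6; s_{27} = 21; s_{28} = 4; s_{29} = 2; s_{30} = 6; s_{31} = 8; s_{32} = 14; s_{33} = 22; s_{34} = 13; s_{35} = 12; s_{36} = 2; s_{37} = 14; s_{38} = 16; s_{39} = 7; s_{40} = 0; s_{41} = 7; s_{42} = 7; s_{43} = 14; s_{44} = 21; s_{45} = 12; s_{46} = 10; s_{47} = 22; s_{48} = 9; s_{49} = 8; s_{50} = 17.
The sequence repeats with period 48.
So s_{18054} = s_{1 + ((18054-1) mod 48)} = s_6 = 17.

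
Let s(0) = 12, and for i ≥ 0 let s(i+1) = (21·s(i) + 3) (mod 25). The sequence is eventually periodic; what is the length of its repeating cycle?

25

Listing terms: s(0) = 12,  s(1) = 5,  s(2) = 8,  s(3) = 21,  s(4) = 19,  s(5) = 2,  s(6) = 20,  s(7) = 23,  s(8) = 11,  s(9) = 9,  s(10) = 17,  s(11) = 10,  s(12) = 13,  s(13) = 1,  s(14) = 24,  s(15) = 7,  s(16) = 0,  s(17) = 3,  s(18) = 16,  s(19) = 14,  s(20) = 22,  s(21) = 15,  s(22) = 18,  s(23) = 6,  s(24) = 4,  s(25) = 12.
Since s(25) = s(0) = 12, the sequence is periodic with period 25.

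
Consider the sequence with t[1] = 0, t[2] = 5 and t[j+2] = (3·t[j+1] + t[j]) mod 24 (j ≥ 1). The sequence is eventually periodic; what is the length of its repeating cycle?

12

We have t[1] = 0, t[2] = 5, t[3] = 15, t[4] = 2, t[5] = 21, t[6] = 17, t[7] = 0, t[8] = 17, t[9] = 3, t[10] = 2, t[11] = 9, t[12] = 5, t[13] = 0, t[14] = 5.
The sequence repeats with period 12.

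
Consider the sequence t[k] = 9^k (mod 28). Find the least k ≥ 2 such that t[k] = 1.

We have t[1] = 9; t[2] = 25; t[3] = 1; t[4] = 9.
The sequence repeats with period 3.
The value 1 first appears (with k ≥ 2) at t[3].

3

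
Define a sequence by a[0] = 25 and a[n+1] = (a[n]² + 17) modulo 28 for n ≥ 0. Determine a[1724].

21

Computing terms: a[0] = 25, a[1] = 26, a[2] = 21, a[3] = 10, a[4] = 5, a[5] = 14, a[6] = 17, a[7] = 26.
Since a[7] = a[1] = 26, the sequence is eventually periodic: after a pre-period of length 1 it cycles with period 6.
For n ≥ 1, a[n] depends only on (n - 1) mod 6. (1724 - 1) mod 6 = 1, so a[1724] = a[2] = 21.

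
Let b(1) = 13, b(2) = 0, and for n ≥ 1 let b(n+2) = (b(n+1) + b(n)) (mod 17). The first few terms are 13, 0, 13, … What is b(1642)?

4

Listing terms: b(1) = 13; b(2) = 0; b(3) = 13; b(4) = 13; b(5) = 9; b(6) = 5; b(7) = 14; b(8) = 2; b(9) = 16; b(10) = 1; b(11) = 0; b(12) = 1; b(13) = 1; b(14) = 2; b(15) = 3; b(16) = 5; b(17) = 8; b(18) = 13; b(19) = 4; b(20) = 0; b(21) = 4; b(22) = 4; b(23) = 8; b(24) = 12; b(25) = 3; b(26) = 15; b(27) = 1; b(28) = 16; b(29) = 0; b(30) = 16; b(31) = 16; b(32) = 15; b(33) = 14; b(34) = 12; b(35) = 9; b(36) = 4; b(37) = 13; b(38) = 0.
The sequence repeats with period 36.
(1642 - 1) mod 36 = 21, so b(1642) = b(22) = 4.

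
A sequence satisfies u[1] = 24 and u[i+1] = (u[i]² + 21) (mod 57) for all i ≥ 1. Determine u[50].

6

u[1] = 24,  u[2] = 27,  u[3] = 9,  u[4] = 45,  u[5] = 51,  u[6] = 0,  u[7] = 21,  u[8] = 6,  u[9] = 0.
Since u[9] = u[6] = 0, the sequence is eventually periodic: after a pre-period of length 5 it cycles with period 3.
For i ≥ 6, u[i] depends only on (i - 6) mod 3. (50 - 6) mod 3 = 2, so u[50] = u[8] = 6.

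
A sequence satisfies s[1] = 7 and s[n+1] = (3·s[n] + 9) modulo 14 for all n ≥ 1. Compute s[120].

4

Listing terms: s[1] = 7,  s[2] = 2,  s[3] = 1,  s[4] = 12,  s[5] = 3,  s[6] = 4,  s[7] = 7.
The sequence repeats with period 6.
(120 - 1) mod 6 = 5, so s[120] = s[6] = 4.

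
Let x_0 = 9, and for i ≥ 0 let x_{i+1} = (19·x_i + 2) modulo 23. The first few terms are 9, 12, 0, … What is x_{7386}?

7

We have x_0 = 9,  x_1 = 12,  x_2 = 0,  x_3 = 2,  x_4 = 17,  x_5 = 3,  x_6 = 13,  x_7 = 19,  x_8 = 18,  x_9 = 22,  x_{10} = 6,  x_{11} = 1,  x_{12} = 21,  x_{13} = 10,  x_{14} = 8,  x_{15} = 16,  x_{16} = 7,  x_{17} = 20,  x_{18} = 14,  x_{19} = 15,  x_{20} = 11,  x_{21} = 4,  x_{22} = 9.
Since x_{22} = x_0 = 9, the sequence is periodic with period 22.
So x_{7386} = x_{0 + ((7386-0) mod 22)} = x_{16} = 7.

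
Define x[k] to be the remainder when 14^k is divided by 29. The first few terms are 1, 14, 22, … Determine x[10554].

Computing terms: x[0] = 1,  x[1] = 14,  x[2] = 22,  x[3] = 18,  x[4] = 20,  x[5] = 19,  x[6] = 5,  x[7] = 12,  x[8] = 23,  x[9] = 3,  x[10] = 13,  x[11] = 8,  x[12] = 25,  x[13] = 2,  x[14] = 28,  x[15] = 15,  x[16] = 7,  x[17] = 11,  x[18] = 9,  x[19] = 10,  x[20] = 24,  x[21] = 17,  x[22] = 6,  x[23] = 26,  x[24] = 16,  x[25] = 21,  x[26] = 4,  x[27] = 27,  x[28] = 1.
Since x[28] = x[0] = 1, the sequence is periodic with period 28.
(10554 - 0) mod 28 = 26, so x[10554] = x[26] = 4.

4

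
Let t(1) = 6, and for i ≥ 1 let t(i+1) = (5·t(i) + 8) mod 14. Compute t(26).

10

Listing terms: t(1) = 6,  t(2) = 10,  t(3) = 2,  t(4) = 4,  t(5) = 0,  t(6) = 8,  t(7) = 6.
The sequence repeats with period 6.
(26 - 1) mod 6 = 1, so t(26) = t(2) = 10.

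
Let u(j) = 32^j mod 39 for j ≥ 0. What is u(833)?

2

u(0) = 1, u(1) = 32, u(2) = 10, u(3) = 8, u(4) = 22, u(5) = 2, u(6) = 25, u(7) = 20, u(8) = 16, u(9) = 5, u(10) = 4, u(11) = 11, u(12) = 1.
The sequence repeats with period 12.
(833 - 0) mod 12 = 5, so u(833) = u(5) = 2.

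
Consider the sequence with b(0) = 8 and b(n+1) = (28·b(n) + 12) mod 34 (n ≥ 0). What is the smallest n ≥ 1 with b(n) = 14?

We have b(0) = 8,  b(1) = 32,  b(2) = 24,  b(3) = 4,  b(4) = 22,  b(5) = 16,  b(6) = 18,  b(7) = 6,  b(8) = 10,  b(9) = 20,  b(10) = 28,  b(11) = 14,  b(12) = 30,  b(13) = 2,  b(14) = 0,  b(15) = 12,  b(16) = 8.
The sequence repeats with period 16.
The value 14 first appears (with n ≥ 1) at b(11).

11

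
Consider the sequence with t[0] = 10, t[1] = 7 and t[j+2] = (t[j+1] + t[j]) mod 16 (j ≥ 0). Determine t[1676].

13

Computing terms: t[0] = 10, t[1] = 7, t[2] = 1, t[3] = 8, t[4] = 9, t[5] = 1, t[6] = 10, t[7] = 11, t[8] = 5, t[9] = 0, t[10] = 5, t[11] = 5, t[12] = 10, t[13] = 15, t[14] = 9, t[15] = 8, t[16] = 1, t[17] = 9, t[18] = 10, t[19] = 3, t[20] = 13, t[21] = 0, t[22] = 13, t[23] = 13, t[24] = 10, t[25] = 7.
The sequence repeats with period 24.
So t[1676] = t[0 + ((1676-0) mod 24)] = t[20] = 13.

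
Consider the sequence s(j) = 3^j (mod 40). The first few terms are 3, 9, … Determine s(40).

s(1) = 3, s(2) = 9, s(3) = 27, s(4) = 1, s(5) = 3.
The sequence repeats with period 4.
So s(40) = s(1 + ((40-1) mod 4)) = s(4) = 1.

1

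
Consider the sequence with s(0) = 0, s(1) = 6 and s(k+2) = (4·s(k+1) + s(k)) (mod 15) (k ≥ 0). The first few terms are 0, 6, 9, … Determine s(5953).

We have s(0) = 0; s(1) = 6; s(2) = 9; s(3) = 12; s(4) = 12; s(5) = 0; s(6) = 12; s(7) = 3; s(8) = 9; s(9) = 9; s(10) = 0; s(11) = 9; s(12) = 6; s(13) = 3; s(14) = 3; s(15) = 0; s(16) = 3; s(17) = 12; s(18) = 6; s(19) = 6; s(20) = 0; s(21) = 6.
Since (s(20), s(21)) = (s(0), s(1)) = (0, 6) (two consecutive terms determine the rest), the sequence is periodic with period 20.
(5953 - 0) mod 20 = 13, so s(5953) = s(13) = 3.

3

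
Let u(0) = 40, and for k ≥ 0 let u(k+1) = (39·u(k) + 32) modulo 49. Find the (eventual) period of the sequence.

21

We have u(0) = 40; u(1) = 24; u(2) = 37; u(3) = 5; u(4) = 31; u(5) = 16; u(6) = 19; u(7) = 38; u(8) = 44; u(9) = 33; u(10) = 45; u(11) = 23; u(12) = 47; u(13) = 3; u(14) = 2; u(15) = 12; u(16) = 10; u(17) = 30; u(18) = 26; u(19) = 17; u(20) = 9; u(21) = 40.
The sequence repeats with period 21.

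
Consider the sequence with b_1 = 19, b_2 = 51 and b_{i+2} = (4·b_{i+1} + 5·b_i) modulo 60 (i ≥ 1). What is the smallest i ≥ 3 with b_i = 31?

b_1 = 19, b_2 = 51, b_3 = 59, b_4 = 11, b_5 = 39, b_6 = 31, b_7 = 19, b_8 = 51.
The sequence repeats with period 6.
The value 31 first appears (with i ≥ 3) at b_6.

6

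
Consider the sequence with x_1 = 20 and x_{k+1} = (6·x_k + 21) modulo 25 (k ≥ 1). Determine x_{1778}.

Listing terms: x_1 = 20, x_2 = 16, x_3 = 17, x_4 = 23, x_5 = 9, x_6 = 0, x_7 = 21, x_8 = 22, x_9 = 3, x_{10} = 14, x_{11} = 5, x_{12} = 1, x_{13} = 2, x_{14} = 8, x_{15} = 19, x_{16} = 10, x_{17} = 6, x_{18} = 7, x_{19} = 13, x_{20} = 24, x_{21} = 15, x_{22} = 11, x_{23} = 12, x_{24} = 18, x_{25} = 4, x_{26} = 20.
Since x_{26} = x_1 = 20, the sequence is periodic with period 25.
So x_{1778} = x_{1 + ((1778-1) mod 25)} = x_3 = 17.

17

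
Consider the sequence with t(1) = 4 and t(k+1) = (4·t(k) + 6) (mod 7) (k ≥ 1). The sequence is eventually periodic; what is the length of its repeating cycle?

t(1) = 4; t(2) = 1; t(3) = 3; t(4) = 4.
Since t(4) = t(1) = 4, the sequence is periodic with period 3.

3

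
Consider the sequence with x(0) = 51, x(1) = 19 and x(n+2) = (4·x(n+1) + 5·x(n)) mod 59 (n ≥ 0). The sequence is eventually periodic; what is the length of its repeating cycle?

We have x(0) = 51; x(1) = 19; x(2) = 36; x(3) = 3; x(4) = 15; x(5) = 16; x(6) = 21; x(7) = 46; x(8) = 53; x(9) = 29; x(10) = 27; x(11) = 17; x(12) = 26; x(13) = 12; x(14) = 1; x(15) = 5; x(16) = 25; x(17) = 7; x(18) = 35; x(19) = 57; x(20) = 49; x(21) = 9; x(22) = 45; x(23) = 48; x(24) = 4; x(25) = 20; x(26) = 41; x(27) = 28; x(28) = 22; x(29) = 51; x(30) = 19.
Since (x(29), x(30)) = (x(0), x(1)) = (51, 19) (two consecutive terms determine the rest), the sequence is periodic with period 29.

29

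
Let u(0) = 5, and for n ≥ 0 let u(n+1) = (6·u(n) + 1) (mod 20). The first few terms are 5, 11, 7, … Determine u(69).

u(0) = 5, u(1) = 11, u(2) = 7, u(3) = 3, u(4) = 19, u(5) = 15, u(6) = 11.
Since u(6) = u(1) = 11, the sequence is eventually periodic: after a pre-period of length 1 it cycles with period 5.
For n ≥ 1, u(n) depends only on (n - 1) mod 5. (69 - 1) mod 5 = 3, so u(69) = u(4) = 19.

19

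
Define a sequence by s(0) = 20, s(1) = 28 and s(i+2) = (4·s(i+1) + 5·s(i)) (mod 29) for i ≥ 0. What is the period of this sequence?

Listing terms: s(0) = 20; s(1) = 28; s(2) = 9; s(3) = 2; s(4) = 24; s(5) = 19; s(6) = 22; s(7) = 9; s(8) = 1; s(9) = 20; s(10) = 27; s(11) = 5; s(12) = 10; s(13) = 7; s(14) = 20; s(15) = 28.
Since (s(14), s(15)) = (s(0), s(1)) = (20, 28) (two consecutive terms determine the rest), the sequence is periodic with period 14.

14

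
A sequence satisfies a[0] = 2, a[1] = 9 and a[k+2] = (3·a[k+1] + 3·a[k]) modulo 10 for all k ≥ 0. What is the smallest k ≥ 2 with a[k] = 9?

5

We have a[0] = 2; a[1] = 9; a[2] = 3; a[3] = 6; a[4] = 7; a[5] = 9; a[6] = 8; a[7] = 1; a[8] = 7; a[9] = 4; a[10] = 3; a[11] = 1; a[12] = 2; a[13] = 9.
Since (a[12], a[13]) = (a[0], a[1]) = (2, 9) (two consecutive terms determine the rest), the sequence is periodic with period 12.
The value 9 first appears (with k ≥ 2) at a[5].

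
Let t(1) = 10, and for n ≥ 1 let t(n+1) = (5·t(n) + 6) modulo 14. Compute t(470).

Listing terms: t(1) = 10, t(2) = 0, t(3) = 6, t(4) = 8, t(5) = 4, t(6) = 12, t(7) = 10.
Since t(7) = t(1) = 10, the sequence is periodic with period 6.
So t(470) = t(1 + ((470-1) mod 6)) = t(2) = 0.

0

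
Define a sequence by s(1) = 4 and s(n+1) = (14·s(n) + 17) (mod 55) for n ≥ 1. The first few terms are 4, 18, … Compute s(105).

Computing terms: s(1) = 4; s(2) = 18; s(3) = 49; s(4) = 43; s(5) = 14; s(6) = 48; s(7) = 29; s(8) = 38; s(9) = 54; s(10) = 3; s(11) = 4.
The sequence repeats with period 10.
So s(105) = s(1 + ((105-1) mod 10)) = s(5) = 14.

14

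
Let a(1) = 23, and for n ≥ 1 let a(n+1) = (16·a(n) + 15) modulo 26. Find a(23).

19

Listing terms: a(1) = 23,  a(2) = 19,  a(3) = 7,  a(4) = 23.
The sequence repeats with period 3.
So a(23) = a(1 + ((23-1) mod 3)) = a(2) = 19.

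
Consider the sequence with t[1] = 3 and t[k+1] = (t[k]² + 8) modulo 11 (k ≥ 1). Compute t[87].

0

Computing terms: t[1] = 3, t[2] = 6, t[3] = 0, t[4] = 8, t[5] = 6.
Since t[5] = t[2] = 6, the sequence is eventually periodic: after a pre-period of length 1 it cycles with period 3.
For k ≥ 2, t[k] depends only on (k - 2) mod 3. (87 - 2) mod 3 = 1, so t[87] = t[3] = 0.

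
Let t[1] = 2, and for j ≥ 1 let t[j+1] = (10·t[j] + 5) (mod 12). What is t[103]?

11

Listing terms: t[1] = 2, t[2] = 1, t[3] = 3, t[4] = 11, t[5] = 7, t[6] = 3.
Since t[6] = t[3] = 3, the sequence is eventually periodic: after a pre-period of length 2 it cycles with period 3.
For j ≥ 3, t[j] depends only on (j - 3) mod 3. (103 - 3) mod 3 = 1, so t[103] = t[4] = 11.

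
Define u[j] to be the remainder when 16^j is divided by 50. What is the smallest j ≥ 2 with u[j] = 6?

2

We have u[1] = 16; u[2] = 6; u[3] = 46; u[4] = 36; u[5] = 26; u[6] = 16.
The sequence repeats with period 5.
The value 6 first appears (with j ≥ 2) at u[2].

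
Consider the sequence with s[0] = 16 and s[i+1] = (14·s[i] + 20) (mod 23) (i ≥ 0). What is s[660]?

Listing terms: s[0] = 16; s[1] = 14; s[2] = 9; s[3] = 8; s[4] = 17; s[5] = 5; s[6] = 21; s[7] = 15; s[8] = 0; s[9] = 20; s[10] = 1; s[11] = 11; s[12] = 13; s[13] = 18; s[14] = 19; s[15] = 10; s[16] = 22; s[17] = 6; s[18] = 12; s[19] = 4; s[20] = 7; s[21] = 3; s[22] = 16.
The sequence repeats with period 22.
So s[660] = s[0 + ((660-0) mod 22)] = s[0] = 16.

16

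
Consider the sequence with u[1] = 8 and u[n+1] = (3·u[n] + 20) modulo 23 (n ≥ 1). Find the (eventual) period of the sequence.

11

Listing terms: u[1] = 8, u[2] = 21, u[3] = 14, u[4] = 16, u[5] = 22, u[6] = 17, u[7] = 2, u[8] = 3, u[9] = 6, u[10] = 15, u[11] = 19, u[12] = 8.
Since u[12] = u[1] = 8, the sequence is periodic with period 11.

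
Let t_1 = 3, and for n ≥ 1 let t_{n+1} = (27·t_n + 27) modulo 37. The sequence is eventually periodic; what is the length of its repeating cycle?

Listing terms: t_1 = 3; t_2 = 34; t_3 = 20; t_4 = 12; t_5 = 18; t_6 = 32; t_7 = 3.
The sequence repeats with period 6.

6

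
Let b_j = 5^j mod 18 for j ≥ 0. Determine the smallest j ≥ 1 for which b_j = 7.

2

Computing terms: b_0 = 1,  b_1 = 5,  b_2 = 7,  b_3 = 17,  b_4 = 13,  b_5 = 11,  b_6 = 1.
The sequence repeats with period 6.
The value 7 first appears (with j ≥ 1) at b_2.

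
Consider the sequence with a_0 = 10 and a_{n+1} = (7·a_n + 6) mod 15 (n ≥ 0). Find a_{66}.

13

Listing terms: a_0 = 10; a_1 = 1; a_2 = 13; a_3 = 7; a_4 = 10.
Since a_4 = a_0 = 10, the sequence is periodic with period 4.
(66 - 0) mod 4 = 2, so a_{66} = a_2 = 13.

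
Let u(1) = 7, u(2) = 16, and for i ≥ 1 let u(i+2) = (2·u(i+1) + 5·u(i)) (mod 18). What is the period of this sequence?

We have u(1) = 7, u(2) = 16, u(3) = 13, u(4) = 16, u(5) = 7, u(6) = 4, u(7) = 7, u(8) = 16.
The sequence repeats with period 6.

6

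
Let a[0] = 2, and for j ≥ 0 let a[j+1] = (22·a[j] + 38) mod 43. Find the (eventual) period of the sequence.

We have a[0] = 2, a[1] = 39, a[2] = 36, a[3] = 13, a[4] = 23, a[5] = 28, a[6] = 9, a[7] = 21, a[8] = 27, a[9] = 30, a[10] = 10, a[11] = 0, a[12] = 38, a[13] = 14, a[14] = 2.
The sequence repeats with period 14.

14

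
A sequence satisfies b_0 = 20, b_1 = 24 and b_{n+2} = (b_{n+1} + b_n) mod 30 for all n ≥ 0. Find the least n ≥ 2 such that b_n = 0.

5

b_0 = 20,  b_1 = 24,  b_2 = 14,  b_3 = 8,  b_4 = 22,  b_5 = 0,  b_6 = 22,  b_7 = 22,  b_8 = 14,  b_9 = 6,  b_{10} = 20,  b_{11} = 26,  b_{12} = 16,  b_{13} = 12,  b_{14} = 28,  b_{15} = 10,  b_{16} = 8,  b_{17} = 18,  b_{18} = 26,  b_{19} = 14,  b_{20} = 10,  b_{21} = 24,  b_{22} = 4,  b_{23} = 28,  b_{24} = 2,  b_{25} = 0,  b_{26} = 2,  b_{27} = 2,  b_{28} = 4,  b_{29} = 6,  b_{30} = 10,  b_{31} = 16,  b_{32} = 26,  b_{33} = 12,  b_{34} = 8,  b_{35} = 20,  b_{36} = 28,  b_{37} = 18,  b_{38} = 16,  b_{39} = 4,  b_{40} = 20,  b_{41} = 24.
The sequence repeats with period 40.
The value 0 first appears (with n ≥ 2) at b_5.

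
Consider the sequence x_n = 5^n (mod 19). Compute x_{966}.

Listing terms: x_0 = 1; x_1 = 5; x_2 = 6; x_3 = 11; x_4 = 17; x_5 = 9; x_6 = 7; x_7 = 16; x_8 = 4; x_9 = 1.
Since x_9 = x_0 = 1, the sequence is periodic with period 9.
So x_{966} = x_{0 + ((966-0) mod 9)} = x_3 = 11.

11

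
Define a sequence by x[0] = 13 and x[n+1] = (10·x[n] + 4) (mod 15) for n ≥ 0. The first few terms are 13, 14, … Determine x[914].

Computing terms: x[0] = 13,  x[1] = 14,  x[2] = 9,  x[3] = 4,  x[4] = 14.
Since x[4] = x[1] = 14, the sequence is eventually periodic: after a pre-period of length 1 it cycles with period 3.
For n ≥ 1, x[n] depends only on (n - 1) mod 3. (914 - 1) mod 3 = 1, so x[914] = x[2] = 9.

9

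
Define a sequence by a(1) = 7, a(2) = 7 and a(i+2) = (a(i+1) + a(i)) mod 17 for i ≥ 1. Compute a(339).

a(1) = 7, a(2) = 7, a(3) = 14, a(4) = 4, a(5) = 1, a(6) = 5, a(7) = 6, a(8) = 11, a(9) = 0, a(10) = 11, a(11) = 11, a(12) = 5, a(13) = 16, a(14) = 4, a(15) = 3, a(16) = 7, a(17) = 10, a(18) = 0, a(19) = 10, a(20) = 10, a(21) = 3, a(22) = 13, a(23) = 16, a(24) = 12, a(25) = 11, a(26) = 6, a(27) = 0, a(28) = 6, a(29) = 6, a(30) = 12, a(31) = 1, a(32) = 13, a(33) = 14, a(34) = 10, a(35) = 7, a(36) = 0, a(37) = 7, a(38) = 7.
Since (a(37), a(38)) = (a(1), a(2)) = (7, 7) (two consecutive terms determine the rest), the sequence is periodic with period 36.
So a(339) = a(1 + ((339-1) mod 36)) = a(15) = 3.

3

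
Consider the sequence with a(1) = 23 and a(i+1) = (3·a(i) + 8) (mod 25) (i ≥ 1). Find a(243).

We have a(1) = 23,  a(2) = 2,  a(3) = 14,  a(4) = 0,  a(5) = 8,  a(6) = 7,  a(7) = 4,  a(8) = 20,  a(9) = 18,  a(10) = 12,  a(11) = 19,  a(12) = 15,  a(13) = 3,  a(14) = 17,  a(15) = 9,  a(16) = 10,  a(17) = 13,  a(18) = 22,  a(19) = 24,  a(20) = 5,  a(21) = 23.
Since a(21) = a(1) = 23, the sequence is periodic with period 20.
So a(243) = a(1 + ((243-1) mod 20)) = a(3) = 14.

14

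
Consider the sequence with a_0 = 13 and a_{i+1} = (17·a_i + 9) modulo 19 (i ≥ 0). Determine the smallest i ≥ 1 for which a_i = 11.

We have a_0 = 13, a_1 = 2, a_2 = 5, a_3 = 18, a_4 = 11, a_5 = 6, a_6 = 16, a_7 = 15, a_8 = 17, a_9 = 13.
The sequence repeats with period 9.
The value 11 first appears (with i ≥ 1) at a_4.

4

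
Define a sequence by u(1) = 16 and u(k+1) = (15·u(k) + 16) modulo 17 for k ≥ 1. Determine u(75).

We have u(1) = 16,  u(2) = 1,  u(3) = 14,  u(4) = 5,  u(5) = 6,  u(6) = 4,  u(7) = 8,  u(8) = 0,  u(9) = 16.
Since u(9) = u(1) = 16, the sequence is periodic with period 8.
So u(75) = u(1 + ((75-1) mod 8)) = u(3) = 14.

14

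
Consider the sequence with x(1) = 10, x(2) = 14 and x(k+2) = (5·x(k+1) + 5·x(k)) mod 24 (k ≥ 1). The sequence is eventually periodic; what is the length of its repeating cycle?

Computing terms: x(1) = 10, x(2) = 14, x(3) = 0, x(4) = 22, x(5) = 14, x(6) = 12, x(7) = 10, x(8) = 14.
Since (x(7), x(8)) = (x(1), x(2)) = (10, 14) (two consecutive terms determine the rest), the sequence is periodic with period 6.

6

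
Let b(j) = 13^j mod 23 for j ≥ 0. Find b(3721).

Listing terms: b(0) = 1, b(1) = 13, b(2) = 8, b(3) = 12, b(4) = 18, b(5) = 4, b(6) = 6, b(7) = 9, b(8) = 2, b(9) = 3, b(10) = 16, b(11) = 1.
Since b(11) = b(0) = 1, the sequence is periodic with period 11.
(3721 - 0) mod 11 = 3, so b(3721) = b(3) = 12.

12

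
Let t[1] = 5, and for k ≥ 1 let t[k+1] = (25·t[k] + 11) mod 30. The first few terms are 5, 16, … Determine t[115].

11

Computing terms: t[1] = 5, t[2] = 16, t[3] = 21, t[4] = 26, t[5] = 1, t[6] = 6, t[7] = 11, t[8] = 16.
Since t[8] = t[2] = 16, the sequence is eventually periodic: after a pre-period of length 1 it cycles with period 6.
For k ≥ 2, t[k] depends only on (k - 2) mod 6. (115 - 2) mod 6 = 5, so t[115] = t[7] = 11.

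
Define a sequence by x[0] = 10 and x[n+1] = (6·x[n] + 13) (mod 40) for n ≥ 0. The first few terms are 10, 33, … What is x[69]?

7

Listing terms: x[0] = 10,  x[1] = 33,  x[2] = 11,  x[3] = 39,  x[4] = 7,  x[5] = 15,  x[6] = 23,  x[7] = 31,  x[8] = 39.
Since x[8] = x[3] = 39, the sequence is eventually periodic: after a pre-period of length 3 it cycles with period 5.
For n ≥ 3, x[n] depends only on (n - 3) mod 5. (69 - 3) mod 5 = 1, so x[69] = x[4] = 7.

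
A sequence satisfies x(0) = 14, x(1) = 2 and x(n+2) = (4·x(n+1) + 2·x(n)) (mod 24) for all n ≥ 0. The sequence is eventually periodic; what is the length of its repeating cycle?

Computing terms: x(0) = 14; x(1) = 2; x(2) = 12; x(3) = 4; x(4) = 16; x(5) = 0; x(6) = 8; x(7) = 8; x(8) = 0; x(9) = 16; x(10) = 16; x(11) = 0.
Since (x(10), x(11)) = (x(4), x(5)) = (16, 0) (two consecutive terms determine the rest), the sequence is eventually periodic: after a pre-period of length 4 it cycles with period 6.

6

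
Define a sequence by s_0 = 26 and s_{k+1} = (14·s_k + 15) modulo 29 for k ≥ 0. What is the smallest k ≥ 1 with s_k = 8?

3

s_0 = 26,  s_1 = 2,  s_2 = 14,  s_3 = 8,  s_4 = 11,  s_5 = 24,  s_6 = 3,  s_7 = 28,  s_8 = 1,  s_9 = 0,  s_{10} = 15,  s_{11} = 22,  s_{12} = 4,  s_{13} = 13,  s_{14} = 23,  s_{15} = 18,  s_{16} = 6,  s_{17} = 12,  s_{18} = 9,  s_{19} = 25,  s_{20} = 17,  s_{21} = 21,  s_{22} = 19,  s_{23} = 20,  s_{24} = 5,  s_{25} = 27,  s_{26} = 16,  s_{27} = 7,  s_{28} = 26.
Since s_{28} = s_0 = 26, the sequence is periodic with period 28.
The value 8 first appears (with k ≥ 1) at s_3.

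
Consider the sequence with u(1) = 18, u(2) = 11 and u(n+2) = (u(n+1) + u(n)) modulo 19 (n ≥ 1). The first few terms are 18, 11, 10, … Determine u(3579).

Listing terms: u(1) = 18,  u(2) = 11,  u(3) = 10,  u(4) = 2,  u(5) = 12,  u(6) = 14,  u(7) = 7,  u(8) = 2,  u(9) = 9,  u(10) = 11,  u(11) = 1,  u(12) = 12,  u(13) = 13,  u(14) = 6,  u(15) = 0,  u(16) = 6,  u(17) = 6,  u(18) = 12,  u(19) = 18,  u(20) = 11.
Since (u(19), u(20)) = (u(1), u(2)) = (18, 11) (two consecutive terms determine the rest), the sequence is periodic with period 18.
So u(3579) = u(1 + ((3579-1) mod 18)) = u(15) = 0.

0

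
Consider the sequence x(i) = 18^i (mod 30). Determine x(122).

x(1) = 18,  x(2) = 24,  x(3) = 12,  x(4) = 6,  x(5) = 18.
The sequence repeats with period 4.
So x(122) = x(1 + ((122-1) mod 4)) = x(2) = 24.

24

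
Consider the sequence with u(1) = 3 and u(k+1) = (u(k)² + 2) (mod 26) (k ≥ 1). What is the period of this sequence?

4

Listing terms: u(1) = 3, u(2) = 11, u(3) = 19, u(4) = 25, u(5) = 3.
The sequence repeats with period 4.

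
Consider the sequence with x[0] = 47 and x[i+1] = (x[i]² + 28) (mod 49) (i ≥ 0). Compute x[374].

23

Computing terms: x[0] = 47, x[1] = 32, x[2] = 23, x[3] = 18, x[4] = 9, x[5] = 11, x[6] = 2, x[7] = 32.
Since x[7] = x[1] = 32, the sequence is eventually periodic: after a pre-period of length 1 it cycles with period 6.
For i ≥ 1, x[i] depends only on (i - 1) mod 6. (374 - 1) mod 6 = 1, so x[374] = x[2] = 23.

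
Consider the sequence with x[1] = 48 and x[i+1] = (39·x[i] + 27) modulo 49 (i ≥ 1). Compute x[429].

14

Computing terms: x[1] = 48; x[2] = 37; x[3] = 0; x[4] = 27; x[5] = 2; x[6] = 7; x[7] = 6; x[8] = 16; x[9] = 14; x[10] = 34; x[11] = 30; x[12] = 21; x[13] = 13; x[14] = 44; x[15] = 28; x[16] = 41; x[17] = 9; x[18] = 35; x[19] = 20; x[20] = 23; x[21] = 42; x[22] = 48.
Since x[22] = x[1] = 48, the sequence is periodic with period 21.
(429 - 1) mod 21 = 8, so x[429] = x[9] = 14.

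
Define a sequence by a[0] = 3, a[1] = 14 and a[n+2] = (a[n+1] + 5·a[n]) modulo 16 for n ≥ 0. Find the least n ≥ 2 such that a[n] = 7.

6

a[0] = 3,  a[1] = 14,  a[2] = 13,  a[3] = 3,  a[4] = 4,  a[5] = 3,  a[6] = 7,  a[7] = 6,  a[8] = 9,  a[9] = 7,  a[10] = 4,  a[11] = 7,  a[12] = 11,  a[13] = 14,  a[14] = 5,  a[15] = 11,  a[16] = 4,  a[17] = 11,  a[18] = 15,  a[19] = 6,  a[20] = 1,  a[21] = 15,  a[22] = 4,  a[23] = 15,  a[24] = 3,  a[25] = 14.
The sequence repeats with period 24.
The value 7 first appears (with n ≥ 2) at a[6].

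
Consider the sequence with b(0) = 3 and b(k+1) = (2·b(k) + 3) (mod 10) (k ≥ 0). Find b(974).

We have b(0) = 3, b(1) = 9, b(2) = 1, b(3) = 5, b(4) = 3.
The sequence repeats with period 4.
(974 - 0) mod 4 = 2, so b(974) = b(2) = 1.

1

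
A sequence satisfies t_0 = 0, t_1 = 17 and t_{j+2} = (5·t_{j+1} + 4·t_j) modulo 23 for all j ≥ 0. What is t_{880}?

0

Listing terms: t_0 = 0,  t_1 = 17,  t_2 = 16,  t_3 = 10,  t_4 = 22,  t_5 = 12,  t_6 = 10,  t_7 = 6,  t_8 = 1,  t_9 = 6,  t_{10} = 11,  t_{11} = 10,  t_{12} = 2,  t_{13} = 4,  t_{14} = 5,  t_{15} = 18,  t_{16} = 18,  t_{17} = 1,  t_{18} = 8,  t_{19} = 21,  t_{20} = 22,  t_{21} = 10,  t_{22} = 0,  t_{23} = 17.
Since (t_{22}, t_{23}) = (t_0, t_1) = (0, 17) (two consecutive terms determine the rest), the sequence is periodic with period 22.
(880 - 0) mod 22 = 0, so t_{880} = t_0 = 0.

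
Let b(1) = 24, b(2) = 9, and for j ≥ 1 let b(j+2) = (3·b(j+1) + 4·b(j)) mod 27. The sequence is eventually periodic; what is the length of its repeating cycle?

We have b(1) = 24, b(2) = 9, b(3) = 15, b(4) = 0, b(5) = 6, b(6) = 18, b(7) = 24, b(8) = 9.
The sequence repeats with period 6.

6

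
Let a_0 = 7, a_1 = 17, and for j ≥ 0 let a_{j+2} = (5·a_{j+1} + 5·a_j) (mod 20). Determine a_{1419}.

5

Listing terms: a_0 = 7,  a_1 = 17,  a_2 = 0,  a_3 = 5,  a_4 = 5,  a_5 = 10,  a_6 = 15,  a_7 = 5,  a_8 = 0,  a_9 = 5.
Since (a_8, a_9) = (a_2, a_3) = (0, 5) (two consecutive terms determine the rest), the sequence is eventually periodic: after a pre-period of length 2 it cycles with period 6.
For j ≥ 2, a_j depends only on (j - 2) mod 6. (1419 - 2) mod 6 = 1, so a_{1419} = a_3 = 5.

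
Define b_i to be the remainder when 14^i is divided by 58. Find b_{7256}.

Computing terms: b_1 = 14, b_2 = 22, b_3 = 18, b_4 = 20, b_5 = 48, b_6 = 34, b_7 = 12, b_8 = 52, b_9 = 32, b_{10} = 42, b_{11} = 8, b_{12} = 54, b_{13} = 2, b_{14} = 28, b_{15} = 44, b_{16} = 36, b_{17} = 40, b_{18} = 38, b_{19} = 10, b_{20} = 24, b_{21} = 46, b_{22} = 6, b_{23} = 26, b_{24} = 16, b_{25} = 50, b_{26} = 4, b_{27} = 56, b_{28} = 30, b_{29} = 14.
Since b_{29} = b_1 = 14, the sequence is periodic with period 28.
So b_{7256} = b_{1 + ((7256-1) mod 28)} = b_4 = 20.

20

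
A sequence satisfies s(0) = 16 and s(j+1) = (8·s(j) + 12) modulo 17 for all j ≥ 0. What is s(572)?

We have s(0) = 16; s(1) = 4; s(2) = 10; s(3) = 7; s(4) = 0; s(5) = 12; s(6) = 6; s(7) = 9; s(8) = 16.
Since s(8) = s(0) = 16, the sequence is periodic with period 8.
So s(572) = s(0 + ((572-0) mod 8)) = s(4) = 0.

0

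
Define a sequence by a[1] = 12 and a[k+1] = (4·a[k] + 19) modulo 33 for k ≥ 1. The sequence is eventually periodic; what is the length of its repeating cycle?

We have a[1] = 12,  a[2] = 1,  a[3] = 23,  a[4] = 12.
Since a[4] = a[1] = 12, the sequence is periodic with period 3.

3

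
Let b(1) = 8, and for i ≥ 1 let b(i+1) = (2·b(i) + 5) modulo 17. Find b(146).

We have b(1) = 8,  b(2) = 4,  b(3) = 13,  b(4) = 14,  b(5) = 16,  b(6) = 3,  b(7) = 11,  b(8) = 10,  b(9) = 8.
The sequence repeats with period 8.
(146 - 1) mod 8 = 1, so b(146) = b(2) = 4.

4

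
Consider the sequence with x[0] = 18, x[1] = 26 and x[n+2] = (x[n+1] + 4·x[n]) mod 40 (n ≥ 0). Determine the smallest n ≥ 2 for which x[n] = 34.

4

We have x[0] = 18; x[1] = 26; x[2] = 18; x[3] = 2; x[4] = 34; x[5] = 2; x[6] = 18; x[7] = 26.
The sequence repeats with period 6.
The value 34 first appears (with n ≥ 2) at x[4].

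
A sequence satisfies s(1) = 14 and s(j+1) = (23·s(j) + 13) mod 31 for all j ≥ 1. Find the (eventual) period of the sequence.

10

Computing terms: s(1) = 14,  s(2) = 25,  s(3) = 30,  s(4) = 21,  s(5) = 0,  s(6) = 13,  s(7) = 2,  s(8) = 28,  s(9) = 6,  s(10) = 27,  s(11) = 14.
Since s(11) = s(1) = 14, the sequence is periodic with period 10.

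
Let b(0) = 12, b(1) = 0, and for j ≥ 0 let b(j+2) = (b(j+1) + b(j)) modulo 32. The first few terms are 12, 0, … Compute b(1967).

20

b(0) = 12, b(1) = 0, b(2) = 12, b(3) = 12, b(4) = 24, b(5) = 4, b(6) = 28, b(7) = 0, b(8) = 28, b(9) = 28, b(10) = 24, b(11) = 20, b(12) = 12, b(13) = 0.
Since (b(12), b(13)) = (b(0), b(1)) = (12, 0) (two consecutive terms determine the rest), the sequence is periodic with period 12.
(1967 - 0) mod 12 = 11, so b(1967) = b(11) = 20.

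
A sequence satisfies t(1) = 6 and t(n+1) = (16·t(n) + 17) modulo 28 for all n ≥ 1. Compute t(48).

5

Computing terms: t(1) = 6; t(2) = 1; t(3) = 5; t(4) = 13; t(5) = 1.
Since t(5) = t(2) = 1, the sequence is eventually periodic: after a pre-period of length 1 it cycles with period 3.
For n ≥ 2, t(n) depends only on (n - 2) mod 3. (48 - 2) mod 3 = 1, so t(48) = t(3) = 5.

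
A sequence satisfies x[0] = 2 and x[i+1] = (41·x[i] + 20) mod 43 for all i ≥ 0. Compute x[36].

16

We have x[0] = 2; x[1] = 16; x[2] = 31; x[3] = 1; x[4] = 18; x[5] = 27; x[6] = 9; x[7] = 2.
The sequence repeats with period 7.
So x[36] = x[0 + ((36-0) mod 7)] = x[1] = 16.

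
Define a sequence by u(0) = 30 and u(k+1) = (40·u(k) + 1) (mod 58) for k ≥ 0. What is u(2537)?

9

u(0) = 30; u(1) = 41; u(2) = 17; u(3) = 43; u(4) = 39; u(5) = 53; u(6) = 33; u(7) = 45; u(8) = 3; u(9) = 5; u(10) = 27; u(11) = 37; u(12) = 31; u(13) = 23; u(14) = 51; u(15) = 11; u(16) = 35; u(17) = 9; u(18) = 13; u(19) = 57; u(20) = 19; u(21) = 7; u(22) = 49; u(23) = 47; u(24) = 25; u(25) = 15; u(26) = 21; u(27) = 29; u(28) = 1; u(29) = 41.
Since u(29) = u(1) = 41, the sequence is eventually periodic: after a pre-period of length 1 it cycles with period 28.
For k ≥ 1, u(k) depends only on (k - 1) mod 28. (2537 - 1) mod 28 = 16, so u(2537) = u(17) = 9.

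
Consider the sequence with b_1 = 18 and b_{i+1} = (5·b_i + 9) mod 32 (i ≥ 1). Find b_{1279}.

28

We have b_1 = 18, b_2 = 3, b_3 = 24, b_4 = 1, b_5 = 14, b_6 = 15, b_7 = 20, b_8 = 13, b_9 = 10, b_{10} = 27, b_{11} = 16, b_{12} = 25, b_{13} = 6, b_{14} = 7, b_{15} = 12, b_{16} = 5, b_{17} = 2, b_{18} = 19, b_{19} = 8, b_{20} = 17, b_{21} = 30, b_{22} = 31, b_{23} = 4, b_{24} = 29, b_{25} = 26, b_{26} = 11, b_{27} = 0, b_{28} = 9, b_{29} = 22, b_{30} = 23, b_{31} = 28, b_{32} = 21, b_{33} = 18.
The sequence repeats with period 32.
So b_{1279} = b_{1 + ((1279-1) mod 32)} = b_{31} = 28.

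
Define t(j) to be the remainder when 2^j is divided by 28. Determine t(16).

16

Computing terms: t(0) = 1, t(1) = 2, t(2) = 4, t(3) = 8, t(4) = 16, t(5) = 4.
Since t(5) = t(2) = 4, the sequence is eventually periodic: after a pre-period of length 2 it cycles with period 3.
For j ≥ 2, t(j) depends only on (j - 2) mod 3. (16 - 2) mod 3 = 2, so t(16) = t(4) = 16.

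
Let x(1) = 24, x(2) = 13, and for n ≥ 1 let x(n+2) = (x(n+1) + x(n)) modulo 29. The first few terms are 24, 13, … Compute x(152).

x(1) = 24, x(2) = 13, x(3) = 8, x(4) = 21, x(5) = 0, x(6) = 21, x(7) = 21, x(8) = 13, x(9) = 5, x(10) = 18, x(11) = 23, x(12) = 12, x(13) = 6, x(14) = 18, x(15) = 24, x(16) = 13.
The sequence repeats with period 14.
So x(152) = x(1 + ((152-1) mod 14)) = x(12) = 12.

12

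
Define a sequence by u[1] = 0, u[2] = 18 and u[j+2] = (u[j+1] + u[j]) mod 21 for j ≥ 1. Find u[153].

We have u[1] = 0, u[2] = 18, u[3] = 18, u[4] = 15, u[5] = 12, u[6] = 6, u[7] = 18, u[8] = 3, u[9] = 0, u[10] = 3, u[11] = 3, u[12] = 6, u[13] = 9, u[14] = 15, u[15] = 3, u[16] = 18, u[17] = 0, u[18] = 18.
Since (u[17], u[18]) = (u[1], u[2]) = (0, 18) (two consecutive terms determine the rest), the sequence is periodic with period 16.
(153 - 1) mod 16 = 8, so u[153] = u[9] = 0.

0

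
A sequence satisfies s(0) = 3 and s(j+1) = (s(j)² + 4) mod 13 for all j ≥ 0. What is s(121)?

0

s(0) = 3; s(1) = 0; s(2) = 4; s(3) = 7; s(4) = 1; s(5) = 5; s(6) = 3.
Since s(6) = s(0) = 3, the sequence is periodic with period 6.
So s(121) = s(0 + ((121-0) mod 6)) = s(1) = 0.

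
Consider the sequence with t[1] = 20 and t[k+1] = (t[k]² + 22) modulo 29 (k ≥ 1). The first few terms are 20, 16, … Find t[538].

We have t[1] = 20,  t[2] = 16,  t[3] = 17,  t[4] = 21,  t[5] = 28,  t[6] = 23,  t[7] = 0,  t[8] = 22,  t[9] = 13,  t[10] = 17.
Since t[10] = t[3] = 17, the sequence is eventually periodic: after a pre-period of length 2 it cycles with period 7.
For k ≥ 3, t[k] depends only on (k - 3) mod 7. (538 - 3) mod 7 = 3, so t[538] = t[6] = 23.

23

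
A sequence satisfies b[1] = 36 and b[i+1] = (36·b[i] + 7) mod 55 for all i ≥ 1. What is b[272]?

38

Computing terms: b[1] = 36; b[2] = 38; b[3] = 0; b[4] = 7; b[5] = 39; b[6] = 36.
The sequence repeats with period 5.
So b[272] = b[1 + ((272-1) mod 5)] = b[2] = 38.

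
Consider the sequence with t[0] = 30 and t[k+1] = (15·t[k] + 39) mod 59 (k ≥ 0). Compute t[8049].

We have t[0] = 30,  t[1] = 17,  t[2] = 58,  t[3] = 24,  t[4] = 45,  t[5] = 6,  t[6] = 11,  t[7] = 27,  t[8] = 31,  t[9] = 32,  t[10] = 47,  t[11] = 36,  t[12] = 48,  t[13] = 51,  t[14] = 37,  t[15] = 4,  t[16] = 40,  t[17] = 49,  t[18] = 7,  t[19] = 26,  t[20] = 16,  t[21] = 43,  t[22] = 35,  t[23] = 33,  t[24] = 3,  t[25] = 25,  t[26] = 1,  t[27] = 54,  t[28] = 23,  t[29] = 30.
The sequence repeats with period 29.
So t[8049] = t[0 + ((8049-0) mod 29)] = t[16] = 40.

40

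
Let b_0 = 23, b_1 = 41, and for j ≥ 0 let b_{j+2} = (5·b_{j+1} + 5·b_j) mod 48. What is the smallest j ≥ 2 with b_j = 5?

b_0 = 23,  b_1 = 41,  b_2 = 32,  b_3 = 29,  b_4 = 17,  b_5 = 38,  b_6 = 35,  b_7 = 29,  b_8 = 32,  b_9 = 17,  b_{10} = 5,  b_{11} = 14,  b_{12} = 47,  b_{13} = 17,  b_{14} = 32,  b_{15} = 5,  b_{16} = 41,  b_{17} = 38,  b_{18} = 11,  b_{19} = 5,  b_{20} = 32,  b_{21} = 41,  b_{22} = 29,  b_{23} = 14,  b_{24} = 23,  b_{25} = 41.
Since (b_{24}, b_{25}) = (b_0, b_1) = (23, 41) (two consecutive terms determine the rest), the sequence is periodic with period 24.
The value 5 first appears (with j ≥ 2) at b_{10}.

10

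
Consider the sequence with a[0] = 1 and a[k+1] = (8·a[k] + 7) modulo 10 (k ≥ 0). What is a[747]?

3

Computing terms: a[0] = 1, a[1] = 5, a[2] = 7, a[3] = 3, a[4] = 1.
The sequence repeats with period 4.
(747 - 0) mod 4 = 3, so a[747] = a[3] = 3.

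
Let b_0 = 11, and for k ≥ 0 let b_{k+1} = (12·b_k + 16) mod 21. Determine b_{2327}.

13

Computing terms: b_0 = 11; b_1 = 1; b_2 = 7; b_3 = 16; b_4 = 19; b_5 = 13; b_6 = 4; b_7 = 1.
Since b_7 = b_1 = 1, the sequence is eventually periodic: after a pre-period of length 1 it cycles with period 6.
For k ≥ 1, b_k depends only on (k - 1) mod 6. (2327 - 1) mod 6 = 4, so b_{2327} = b_5 = 13.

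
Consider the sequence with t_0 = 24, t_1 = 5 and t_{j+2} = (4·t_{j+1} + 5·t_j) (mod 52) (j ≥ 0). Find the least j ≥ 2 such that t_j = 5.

5

We have t_0 = 24, t_1 = 5, t_2 = 36, t_3 = 13, t_4 = 24, t_5 = 5.
The sequence repeats with period 4.
The value 5 next appears (with j ≥ 2) at t_5.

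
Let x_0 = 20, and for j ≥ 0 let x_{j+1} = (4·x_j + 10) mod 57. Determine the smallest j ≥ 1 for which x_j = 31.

8

Listing terms: x_0 = 20, x_1 = 33, x_2 = 28, x_3 = 8, x_4 = 42, x_5 = 7, x_6 = 38, x_7 = 48, x_8 = 31, x_9 = 20.
The sequence repeats with period 9.
The value 31 first appears (with j ≥ 1) at x_8.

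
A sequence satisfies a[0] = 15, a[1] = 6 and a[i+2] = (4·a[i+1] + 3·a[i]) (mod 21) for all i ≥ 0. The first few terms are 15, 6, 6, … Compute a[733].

15

Listing terms: a[0] = 15, a[1] = 6, a[2] = 6, a[3] = 0, a[4] = 18, a[5] = 9, a[6] = 6, a[7] = 9, a[8] = 12, a[9] = 12, a[10] = 0, a[11] = 15, a[12] = 18, a[13] = 12, a[14] = 18, a[15] = 3, a[16] = 3, a[17] = 0, a[18] = 9, a[19] = 15, a[20] = 3, a[21] = 15, a[22] = 6.
The sequence repeats with period 21.
(733 - 0) mod 21 = 19, so a[733] = a[19] = 15.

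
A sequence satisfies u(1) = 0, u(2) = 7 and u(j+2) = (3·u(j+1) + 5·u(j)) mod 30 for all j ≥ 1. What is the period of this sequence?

Listing terms: u(1) = 0,  u(2) = 7,  u(3) = 21,  u(4) = 8,  u(5) = 9,  u(6) = 7,  u(7) = 6,  u(8) = 23,  u(9) = 9,  u(10) = 22,  u(11) = 21,  u(12) = 23,  u(13) = 24,  u(14) = 7,  u(15) = 21.
Since (u(14), u(15)) = (u(2), u(3)) = (7, 21) (two consecutive terms determine the rest), the sequence is eventually periodic: after a pre-period of length 1 it cycles with period 12.

12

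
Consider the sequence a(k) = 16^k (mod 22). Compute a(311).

We have a(0) = 1, a(1) = 16, a(2) = 14, a(3) = 4, a(4) = 20, a(5) = 12, a(6) = 16.
Since a(6) = a(1) = 16, the sequence is eventually periodic: after a pre-period of length 1 it cycles with period 5.
For k ≥ 1, a(k) depends only on (k - 1) mod 5. (311 - 1) mod 5 = 0, so a(311) = a(1) = 16.

16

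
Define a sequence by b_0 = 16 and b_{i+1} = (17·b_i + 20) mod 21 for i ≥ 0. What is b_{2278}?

We have b_0 = 16, b_1 = 19, b_2 = 7, b_3 = 13, b_4 = 10, b_5 = 1, b_6 = 16.
The sequence repeats with period 6.
(2278 - 0) mod 6 = 4, so b_{2278} = b_4 = 10.

10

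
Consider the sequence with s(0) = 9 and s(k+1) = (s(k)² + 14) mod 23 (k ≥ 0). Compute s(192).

14

Listing terms: s(0) = 9,  s(1) = 3,  s(2) = 0,  s(3) = 14,  s(4) = 3.
Since s(4) = s(1) = 3, the sequence is eventually periodic: after a pre-period of length 1 it cycles with period 3.
For k ≥ 1, s(k) depends only on (k - 1) mod 3. (192 - 1) mod 3 = 2, so s(192) = s(3) = 14.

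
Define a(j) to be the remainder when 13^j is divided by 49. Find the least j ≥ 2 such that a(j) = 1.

14

Listing terms: a(1) = 13,  a(2) = 22,  a(3) = 41,  a(4) = 43,  a(5) = 20,  a(6) = 15,  a(7) = 48,  a(8) = 36,  a(9) = 27,  a(10) = 8,  a(11) = 6,  a(12) = 29,  a(13) = 34,  a(14) = 1,  a(15) = 13.
Since a(15) = a(1) = 13, the sequence is periodic with period 14.
The value 1 first appears (with j ≥ 2) at a(14).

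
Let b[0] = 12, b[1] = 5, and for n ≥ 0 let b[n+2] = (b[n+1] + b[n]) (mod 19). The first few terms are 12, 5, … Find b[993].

Listing terms: b[0] = 12,  b[1] = 5,  b[2] = 17,  b[3] = 3,  b[4] = 1,  b[5] = 4,  b[6] = 5,  b[7] = 9,  b[8] = 14,  b[9] = 4,  b[10] = 18,  b[11] = 3,  b[12] = 2,  b[13] = 5,  b[14] = 7,  b[15] = 12,  b[16] = 0,  b[17] = 12,  b[18] = 12,  b[19] = 5.
Since (b[18], b[19]) = (b[0], b[1]) = (12, 5) (two consecutive terms determine the rest), the sequence is periodic with period 18.
(993 - 0) mod 18 = 3, so b[993] = b[3] = 3.

3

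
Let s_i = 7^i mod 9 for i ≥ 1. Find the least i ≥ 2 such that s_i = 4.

2

Computing terms: s_1 = 7,  s_2 = 4,  s_3 = 1,  s_4 = 7.
Since s_4 = s_1 = 7, the sequence is periodic with period 3.
The value 4 first appears (with i ≥ 2) at s_2.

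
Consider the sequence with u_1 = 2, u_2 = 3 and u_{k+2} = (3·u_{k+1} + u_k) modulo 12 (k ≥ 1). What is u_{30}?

9

Listing terms: u_1 = 2,  u_2 = 3,  u_3 = 11,  u_4 = 0,  u_5 = 11,  u_6 = 9,  u_7 = 2,  u_8 = 3.
Since (u_7, u_8) = (u_1, u_2) = (2, 3) (two consecutive terms determine the rest), the sequence is periodic with period 6.
(30 - 1) mod 6 = 5, so u_{30} = u_6 = 9.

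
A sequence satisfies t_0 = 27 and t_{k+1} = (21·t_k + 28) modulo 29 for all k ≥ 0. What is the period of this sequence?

t_0 = 27,  t_1 = 15,  t_2 = 24,  t_3 = 10,  t_4 = 6,  t_5 = 9,  t_6 = 14,  t_7 = 3,  t_8 = 4,  t_9 = 25,  t_{10} = 2,  t_{11} = 12,  t_{12} = 19,  t_{13} = 21,  t_{14} = 5,  t_{15} = 17,  t_{16} = 8,  t_{17} = 22,  t_{18} = 26,  t_{19} = 23,  t_{20} = 18,  t_{21} = 0,  t_{22} = 28,  t_{23} = 7,  t_{24} = 1,  t_{25} = 20,  t_{26} = 13,  t_{27} = 11,  t_{28} = 27.
Since t_{28} = t_0 = 27, the sequence is periodic with period 28.

28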